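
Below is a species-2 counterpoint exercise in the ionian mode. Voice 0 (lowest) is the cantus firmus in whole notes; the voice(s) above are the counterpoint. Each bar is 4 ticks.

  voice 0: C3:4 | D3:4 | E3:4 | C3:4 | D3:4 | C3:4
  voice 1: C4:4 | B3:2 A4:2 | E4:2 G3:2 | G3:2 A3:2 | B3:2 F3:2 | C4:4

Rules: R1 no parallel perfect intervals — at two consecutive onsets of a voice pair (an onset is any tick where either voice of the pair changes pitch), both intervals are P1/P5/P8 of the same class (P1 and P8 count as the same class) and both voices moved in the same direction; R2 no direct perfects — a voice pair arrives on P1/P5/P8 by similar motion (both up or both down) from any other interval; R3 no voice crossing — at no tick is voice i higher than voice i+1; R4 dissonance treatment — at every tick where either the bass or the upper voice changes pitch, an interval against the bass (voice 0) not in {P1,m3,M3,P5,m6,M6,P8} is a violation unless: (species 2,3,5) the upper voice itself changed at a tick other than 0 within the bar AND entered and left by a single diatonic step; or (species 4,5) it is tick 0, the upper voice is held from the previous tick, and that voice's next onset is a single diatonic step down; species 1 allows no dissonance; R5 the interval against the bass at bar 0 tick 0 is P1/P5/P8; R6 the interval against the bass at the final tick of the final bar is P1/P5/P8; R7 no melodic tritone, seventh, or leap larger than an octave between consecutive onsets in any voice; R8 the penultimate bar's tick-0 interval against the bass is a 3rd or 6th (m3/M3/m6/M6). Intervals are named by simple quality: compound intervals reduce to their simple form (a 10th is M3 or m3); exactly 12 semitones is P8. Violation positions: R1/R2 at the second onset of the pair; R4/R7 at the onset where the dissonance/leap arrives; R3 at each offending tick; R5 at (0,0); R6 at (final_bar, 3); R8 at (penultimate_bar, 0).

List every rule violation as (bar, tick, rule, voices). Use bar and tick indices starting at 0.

(1, 2, R7, (1,))
(4, 2, R7, (1,))

bar 0: v0=C3 v1=C4 downbeat P8
bar 1: v0=D3 v1=B3 downbeat M6
bar 2: v0=E3 v1=E4 downbeat P8
bar 3: v0=C3 v1=G3 downbeat P5
bar 4: v0=D3 v1=B3 downbeat M6
bar 5: v0=C3 v1=C4 downbeat P8
  -> R7 @ bar 1 tick 2 v(1,): B3->A4 leap 10st
  -> R7 @ bar 4 tick 2 v(1,): B3->F3 leap 6st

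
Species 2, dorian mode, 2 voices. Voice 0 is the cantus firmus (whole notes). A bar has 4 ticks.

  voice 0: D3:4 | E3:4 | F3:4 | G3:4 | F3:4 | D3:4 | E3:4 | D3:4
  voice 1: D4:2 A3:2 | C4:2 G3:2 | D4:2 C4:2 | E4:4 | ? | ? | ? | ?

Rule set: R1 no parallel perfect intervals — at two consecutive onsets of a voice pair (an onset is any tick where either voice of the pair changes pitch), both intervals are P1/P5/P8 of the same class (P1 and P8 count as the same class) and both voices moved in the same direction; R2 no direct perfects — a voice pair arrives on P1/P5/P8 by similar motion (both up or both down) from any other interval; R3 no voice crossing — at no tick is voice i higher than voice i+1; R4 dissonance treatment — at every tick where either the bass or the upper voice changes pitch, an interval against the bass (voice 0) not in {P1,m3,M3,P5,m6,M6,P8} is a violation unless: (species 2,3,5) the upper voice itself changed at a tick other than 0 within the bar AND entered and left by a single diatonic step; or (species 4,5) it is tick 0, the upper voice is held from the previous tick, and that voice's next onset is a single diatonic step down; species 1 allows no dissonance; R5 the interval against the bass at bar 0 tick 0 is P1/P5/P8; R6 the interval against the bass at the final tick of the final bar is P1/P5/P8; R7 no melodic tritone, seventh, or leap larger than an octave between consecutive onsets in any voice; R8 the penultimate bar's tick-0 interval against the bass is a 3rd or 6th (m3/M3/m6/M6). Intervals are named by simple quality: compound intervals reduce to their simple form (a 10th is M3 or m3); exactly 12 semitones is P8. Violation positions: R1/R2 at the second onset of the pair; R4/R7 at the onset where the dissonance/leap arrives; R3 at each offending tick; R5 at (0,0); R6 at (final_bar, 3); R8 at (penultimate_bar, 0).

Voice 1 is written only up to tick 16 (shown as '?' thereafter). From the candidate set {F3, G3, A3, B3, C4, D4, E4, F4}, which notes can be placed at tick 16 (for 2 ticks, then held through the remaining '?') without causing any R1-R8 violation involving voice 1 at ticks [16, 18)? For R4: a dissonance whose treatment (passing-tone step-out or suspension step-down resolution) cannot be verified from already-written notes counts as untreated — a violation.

{A3, D4, F4}

F3: violates R2,R7
G3: violates R4
A3: legal
B3: violates R4
C4: violates R2
D4: legal
E4: violates R4
F4: legal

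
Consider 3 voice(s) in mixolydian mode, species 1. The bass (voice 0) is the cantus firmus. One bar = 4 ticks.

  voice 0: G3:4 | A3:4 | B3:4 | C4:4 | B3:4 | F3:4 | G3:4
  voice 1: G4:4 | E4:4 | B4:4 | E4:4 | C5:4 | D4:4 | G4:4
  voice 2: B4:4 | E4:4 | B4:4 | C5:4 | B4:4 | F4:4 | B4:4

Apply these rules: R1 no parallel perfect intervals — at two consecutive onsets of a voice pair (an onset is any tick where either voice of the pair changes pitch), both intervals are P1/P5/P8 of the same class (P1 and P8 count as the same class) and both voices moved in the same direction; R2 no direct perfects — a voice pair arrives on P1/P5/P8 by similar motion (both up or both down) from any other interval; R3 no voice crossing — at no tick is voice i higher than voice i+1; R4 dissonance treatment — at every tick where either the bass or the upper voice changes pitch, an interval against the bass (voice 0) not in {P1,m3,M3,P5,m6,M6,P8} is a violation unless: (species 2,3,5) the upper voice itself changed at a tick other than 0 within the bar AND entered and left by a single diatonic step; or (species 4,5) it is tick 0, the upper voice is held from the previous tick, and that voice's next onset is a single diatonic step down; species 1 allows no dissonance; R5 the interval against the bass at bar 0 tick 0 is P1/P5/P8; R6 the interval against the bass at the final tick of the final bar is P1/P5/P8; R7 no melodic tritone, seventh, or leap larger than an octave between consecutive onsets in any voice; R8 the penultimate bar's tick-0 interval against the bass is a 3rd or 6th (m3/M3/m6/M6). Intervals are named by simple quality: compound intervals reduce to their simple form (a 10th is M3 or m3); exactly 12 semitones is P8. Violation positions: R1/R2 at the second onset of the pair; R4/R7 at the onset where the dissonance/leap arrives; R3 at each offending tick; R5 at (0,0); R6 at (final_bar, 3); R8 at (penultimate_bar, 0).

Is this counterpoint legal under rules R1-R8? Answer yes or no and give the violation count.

bar 0: v0=G3 v1=G4 v2=B4 (M3)
bar 1: v0=A3 v1=E4 v2=E4 (P5)
bar 2: v0=B3 v1=B4 v2=B4 (P8)
bar 3: v0=C4 v1=E4 v2=C5 (P8)
bar 4: v0=B3 v1=C5 v2=B4 (P8)
bar 5: v0=F3 v1=D4 v2=F4 (P8)
bar 6: v0=G3 v1=G4 v2=B4 (M3)
  R5 @ bar0.0: opens on M3
  R2 @ bar1.0: G4/B4 M3 -> E4/E4 P1 similar
  R1 @ bar2.0: E4/E4 P1 -> B4/B4 P1 similar
  R2 @ bar2.0: A3/E4 P5 -> B3/B4 P8 similar
  R2 @ bar2.0: A3/E4 P5 -> B3/B4 P8 similar
  R1 @ bar3.0: B3/B4 P8 -> C4/C5 P8 similar
  R1 @ bar4.0: C4/C5 P8 -> B3/B4 P8 similar
  R3 @ bar4.0: C5 above B4
  R4 @ bar4.0: B3/C5 m2 untreated
  R3 @ bar4.1: C5 above B4
  R3 @ bar4.2: C5 above B4
  R3 @ bar4.3: C5 above B4
  R1 @ bar5.0: B3/B4 P8 -> F3/F4 P8 similar
  R7 @ bar5.0: B3->F3 leap 6st
  R7 @ bar5.0: C5->D4 leap 10st
  R7 @ bar5.0: B4->F4 leap 6st
  R8 @ bar5.0: penult P8 not 3rd/6th
  R2 @ bar6.0: F3/D4 M6 -> G3/G4 P8 similar
  R7 @ bar6.0: F4->B4 leap 6st
  R6 @ bar6.3: closes on M3

No (20 violations)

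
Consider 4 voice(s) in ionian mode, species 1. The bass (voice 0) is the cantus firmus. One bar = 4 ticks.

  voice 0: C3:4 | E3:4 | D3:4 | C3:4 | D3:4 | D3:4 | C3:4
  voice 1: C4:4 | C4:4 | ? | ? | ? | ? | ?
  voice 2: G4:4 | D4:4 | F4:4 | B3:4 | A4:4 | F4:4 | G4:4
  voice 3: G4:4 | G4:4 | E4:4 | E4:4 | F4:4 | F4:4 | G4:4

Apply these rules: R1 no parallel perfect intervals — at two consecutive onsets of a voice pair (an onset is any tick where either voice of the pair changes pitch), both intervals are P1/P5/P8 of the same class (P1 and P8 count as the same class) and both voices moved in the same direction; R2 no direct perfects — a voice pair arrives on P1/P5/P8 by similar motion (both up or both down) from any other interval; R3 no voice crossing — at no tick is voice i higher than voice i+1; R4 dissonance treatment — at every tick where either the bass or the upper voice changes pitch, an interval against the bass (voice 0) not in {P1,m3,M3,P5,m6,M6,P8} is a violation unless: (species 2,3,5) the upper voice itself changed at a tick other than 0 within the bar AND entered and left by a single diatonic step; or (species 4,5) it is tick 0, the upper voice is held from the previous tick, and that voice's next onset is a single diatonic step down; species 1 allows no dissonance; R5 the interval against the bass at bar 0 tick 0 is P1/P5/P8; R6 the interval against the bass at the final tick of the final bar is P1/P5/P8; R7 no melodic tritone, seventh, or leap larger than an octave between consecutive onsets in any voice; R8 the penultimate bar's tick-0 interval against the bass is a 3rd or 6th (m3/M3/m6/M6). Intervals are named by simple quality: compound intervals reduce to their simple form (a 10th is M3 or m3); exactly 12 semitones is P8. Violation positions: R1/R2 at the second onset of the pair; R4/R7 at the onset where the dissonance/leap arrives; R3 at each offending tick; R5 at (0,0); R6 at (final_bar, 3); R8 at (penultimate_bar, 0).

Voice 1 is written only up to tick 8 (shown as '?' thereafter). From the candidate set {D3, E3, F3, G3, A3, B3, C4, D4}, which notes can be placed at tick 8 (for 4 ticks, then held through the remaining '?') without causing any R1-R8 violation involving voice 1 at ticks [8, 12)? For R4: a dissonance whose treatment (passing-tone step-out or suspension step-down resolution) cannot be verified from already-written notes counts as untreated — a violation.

D3: violates R2,R7
E3: violates R2,R4
F3: legal
G3: violates R4
A3: violates R1,R2
B3: legal
C4: violates R4
D4: legal

{B3, D4, F3}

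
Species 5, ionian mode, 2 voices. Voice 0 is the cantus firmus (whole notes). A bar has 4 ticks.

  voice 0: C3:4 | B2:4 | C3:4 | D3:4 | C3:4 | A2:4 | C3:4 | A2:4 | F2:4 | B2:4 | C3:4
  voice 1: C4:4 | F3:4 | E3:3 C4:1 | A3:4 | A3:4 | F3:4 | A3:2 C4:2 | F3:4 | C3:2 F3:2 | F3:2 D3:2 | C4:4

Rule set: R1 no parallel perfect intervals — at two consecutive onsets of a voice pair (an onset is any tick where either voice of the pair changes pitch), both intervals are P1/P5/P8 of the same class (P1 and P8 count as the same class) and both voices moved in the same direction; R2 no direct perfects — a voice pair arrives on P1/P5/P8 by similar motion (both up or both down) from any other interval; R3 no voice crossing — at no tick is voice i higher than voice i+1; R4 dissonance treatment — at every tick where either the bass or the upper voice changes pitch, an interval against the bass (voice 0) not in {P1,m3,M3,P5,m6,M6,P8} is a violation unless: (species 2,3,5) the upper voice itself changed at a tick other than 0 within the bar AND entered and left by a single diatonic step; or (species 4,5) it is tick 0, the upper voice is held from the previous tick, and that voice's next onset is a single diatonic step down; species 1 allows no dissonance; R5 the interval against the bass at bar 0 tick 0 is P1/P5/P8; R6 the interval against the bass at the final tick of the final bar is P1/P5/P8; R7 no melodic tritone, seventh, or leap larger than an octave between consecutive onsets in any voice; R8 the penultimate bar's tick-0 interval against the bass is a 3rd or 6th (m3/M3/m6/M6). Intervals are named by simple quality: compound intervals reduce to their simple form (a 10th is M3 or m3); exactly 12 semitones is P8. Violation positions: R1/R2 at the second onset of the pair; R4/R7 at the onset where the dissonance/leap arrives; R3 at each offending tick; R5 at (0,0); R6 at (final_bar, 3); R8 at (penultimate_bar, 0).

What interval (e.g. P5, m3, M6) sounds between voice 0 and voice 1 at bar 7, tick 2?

voice 0=A2 voice 1=F3 -> m6

m6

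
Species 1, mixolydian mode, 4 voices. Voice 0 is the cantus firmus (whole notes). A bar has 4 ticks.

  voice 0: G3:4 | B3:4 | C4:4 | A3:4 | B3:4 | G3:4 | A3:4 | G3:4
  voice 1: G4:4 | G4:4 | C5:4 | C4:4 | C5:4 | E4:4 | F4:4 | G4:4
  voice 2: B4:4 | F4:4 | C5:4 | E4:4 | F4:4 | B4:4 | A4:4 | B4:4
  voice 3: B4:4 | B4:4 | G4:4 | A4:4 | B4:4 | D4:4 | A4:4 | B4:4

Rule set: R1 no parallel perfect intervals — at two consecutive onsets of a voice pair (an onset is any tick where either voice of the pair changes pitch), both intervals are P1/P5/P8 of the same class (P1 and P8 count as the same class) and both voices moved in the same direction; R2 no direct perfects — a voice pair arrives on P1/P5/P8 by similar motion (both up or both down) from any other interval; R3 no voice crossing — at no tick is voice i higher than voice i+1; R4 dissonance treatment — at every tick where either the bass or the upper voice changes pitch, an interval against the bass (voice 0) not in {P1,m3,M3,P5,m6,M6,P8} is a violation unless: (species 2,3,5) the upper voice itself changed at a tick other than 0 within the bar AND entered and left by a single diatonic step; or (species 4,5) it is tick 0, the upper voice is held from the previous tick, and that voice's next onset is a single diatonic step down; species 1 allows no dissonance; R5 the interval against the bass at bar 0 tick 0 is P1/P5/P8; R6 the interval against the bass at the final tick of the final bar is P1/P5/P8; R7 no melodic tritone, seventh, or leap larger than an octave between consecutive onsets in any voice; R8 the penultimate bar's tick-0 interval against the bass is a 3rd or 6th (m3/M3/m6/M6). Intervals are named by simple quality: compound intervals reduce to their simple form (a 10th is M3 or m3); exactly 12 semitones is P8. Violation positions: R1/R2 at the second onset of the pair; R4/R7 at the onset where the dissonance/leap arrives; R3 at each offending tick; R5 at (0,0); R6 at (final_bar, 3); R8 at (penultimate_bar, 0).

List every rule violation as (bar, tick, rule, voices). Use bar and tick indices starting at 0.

bar 0: v0=G3 v1=G4 v2=B4 v3=B4 downbeat M3
bar 1: v0=B3 v1=G4 v2=F4 v3=B4 downbeat P8
bar 2: v0=C4 v1=C5 v2=C5 v3=G4 downbeat P5
bar 3: v0=A3 v1=C4 v2=E4 v3=A4 downbeat P8
bar 4: v0=B3 v1=C5 v2=F4 v3=B4 downbeat P8
bar 5: v0=G3 v1=E4 v2=B4 v3=D4 downbeat P5
bar 6: v0=A3 v1=F4 v2=A4 v3=A4 downbeat P8
bar 7: v0=G3 v1=G4 v2=B4 v3=B4 downbeat M3
  -> R5 @ bar 0 tick 0 v(0, 2): opens on M3
  -> R5 @ bar 0 tick 0 v(0, 3): opens on M3
  -> R3 @ bar 1 tick 0 v(1, 2): G4 above F4
  -> R4 @ bar 1 tick 0 v(0, 2): B3/F4 TT untreated
  -> R7 @ bar 1 tick 0 v(2,): B4->F4 leap 6st
  -> R3 @ bar 1 tick 1 v(1, 2): G4 above F4
  -> R3 @ bar 1 tick 2 v(1, 2): G4 above F4
  -> R3 @ bar 1 tick 3 v(1, 2): G4 above F4
  -> R2 @ bar 2 tick 0 v(0, 1): B3/G4 m6 -> C4/C5 P8 similar
  -> R2 @ bar 2 tick 0 v(0, 2): B3/F4 TT -> C4/C5 P8 similar
  -> R2 @ bar 2 tick 0 v(1, 2): G4/F4 M2 -> C5/C5 P1 similar
  -> R3 @ bar 2 tick 0 v(2, 3): C5 above G4
  -> R3 @ bar 2 tick 1 v(2, 3): C5 above G4
  -> R3 @ bar 2 tick 2 v(2, 3): C5 above G4
  -> R3 @ bar 2 tick 3 v(2, 3): C5 above G4
  -> R2 @ bar 3 tick 0 v(0, 2): C4/C5 P8 -> A3/E4 P5 similar
  -> R1 @ bar 4 tick 0 v(0, 3): A3/A4 P8 -> B3/B4 P8 similar
  -> R2 @ bar 4 tick 0 v(1, 2): C4/E4 M3 -> C5/F4 P5 similar
  -> R3 @ bar 4 tick 0 v(1, 2): C5 above F4
  -> R4 @ bar 4 tick 0 v(0, 1): B3/C5 m2 untreated
  -> R4 @ bar 4 tick 0 v(0, 2): B3/F4 TT untreated
  -> R3 @ bar 4 tick 1 v(1, 2): C5 above F4
  -> R3 @ bar 4 tick 2 v(1, 2): C5 above F4
  -> R3 @ bar 4 tick 3 v(1, 2): C5 above F4
  -> R2 @ bar 5 tick 0 v(0, 3): B3/B4 P8 -> G3/D4 P5 similar
  -> R3 @ bar 5 tick 0 v(2, 3): B4 above D4
  -> R7 @ bar 5 tick 0 v(2,): F4->B4 leap 6st
  -> R3 @ bar 5 tick 1 v(2, 3): B4 above D4
  -> R3 @ bar 5 tick 2 v(2, 3): B4 above D4
  -> R3 @ bar 5 tick 3 v(2, 3): B4 above D4
  -> R2 @ bar 6 tick 0 v(0, 3): G3/D4 P5 -> A3/A4 P8 similar
  -> R8 @ bar 6 tick 0 v(0, 2): penult P8 not 3rd/6th
  -> R8 @ bar 6 tick 0 v(0, 3): penult P8 not 3rd/6th
  -> R1 @ bar 7 tick 0 v(2, 3): A4/A4 P1 -> B4/B4 P1 similar
  -> R6 @ bar 7 tick 3 v(0, 2): closes on M3
  -> R6 @ bar 7 tick 3 v(0, 3): closes on M3

(0, 0, R5, (0, 2))
(0, 0, R5, (0, 3))
(1, 0, R3, (1, 2))
(1, 0, R4, (0, 2))
(1, 0, R7, (2,))
(1, 1, R3, (1, 2))
(1, 2, R3, (1, 2))
(1, 3, R3, (1, 2))
(2, 0, R2, (0, 1))
(2, 0, R2, (0, 2))
(2, 0, R2, (1, 2))
(2, 0, R3, (2, 3))
(2, 1, R3, (2, 3))
(2, 2, R3, (2, 3))
(2, 3, R3, (2, 3))
(3, 0, R2, (0, 2))
(4, 0, R1, (0, 3))
(4, 0, R2, (1, 2))
(4, 0, R3, (1, 2))
(4, 0, R4, (0, 1))
(4, 0, R4, (0, 2))
(4, 1, R3, (1, 2))
(4, 2, R3, (1, 2))
(4, 3, R3, (1, 2))
(5, 0, R2, (0, 3))
(5, 0, R3, (2, 3))
(5, 0, R7, (2,))
(5, 1, R3, (2, 3))
(5, 2, R3, (2, 3))
(5, 3, R3, (2, 3))
(6, 0, R2, (0, 3))
(6, 0, R8, (0, 2))
(6, 0, R8, (0, 3))
(7, 0, R1, (2, 3))
(7, 3, R6, (0, 2))
(7, 3, R6, (0, 3))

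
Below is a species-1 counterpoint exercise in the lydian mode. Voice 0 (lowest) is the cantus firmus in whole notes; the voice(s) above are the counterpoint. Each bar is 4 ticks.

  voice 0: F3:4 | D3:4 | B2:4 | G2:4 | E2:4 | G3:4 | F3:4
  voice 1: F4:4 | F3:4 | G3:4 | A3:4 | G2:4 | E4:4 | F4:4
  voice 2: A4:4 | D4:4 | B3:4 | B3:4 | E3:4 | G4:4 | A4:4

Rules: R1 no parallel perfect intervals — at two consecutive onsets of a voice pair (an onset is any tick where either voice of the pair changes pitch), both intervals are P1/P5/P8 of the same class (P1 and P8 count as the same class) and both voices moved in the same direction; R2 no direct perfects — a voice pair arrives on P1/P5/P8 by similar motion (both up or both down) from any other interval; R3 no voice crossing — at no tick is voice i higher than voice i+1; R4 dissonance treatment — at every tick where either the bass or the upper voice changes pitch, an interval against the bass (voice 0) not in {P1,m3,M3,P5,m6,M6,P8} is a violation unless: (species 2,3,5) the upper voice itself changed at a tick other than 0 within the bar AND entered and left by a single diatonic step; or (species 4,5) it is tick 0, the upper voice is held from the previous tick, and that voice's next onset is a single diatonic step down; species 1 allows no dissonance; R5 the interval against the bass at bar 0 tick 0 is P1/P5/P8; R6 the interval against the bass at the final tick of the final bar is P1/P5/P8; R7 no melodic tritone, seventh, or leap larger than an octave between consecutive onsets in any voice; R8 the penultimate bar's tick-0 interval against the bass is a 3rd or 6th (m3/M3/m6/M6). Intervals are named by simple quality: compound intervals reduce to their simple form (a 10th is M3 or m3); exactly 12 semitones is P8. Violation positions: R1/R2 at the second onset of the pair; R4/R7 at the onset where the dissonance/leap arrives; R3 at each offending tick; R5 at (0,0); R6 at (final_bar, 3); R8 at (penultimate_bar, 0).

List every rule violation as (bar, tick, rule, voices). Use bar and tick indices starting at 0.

(0, 0, R5, (0, 2))
(1, 0, R2, (0, 2))
(2, 0, R1, (0, 2))
(3, 0, R4, (0, 1))
(4, 0, R2, (0, 2))
(4, 0, R7, (1,))
(5, 0, R1, (0, 2))
(5, 0, R7, (0,))
(5, 0, R7, (1,))
(5, 0, R7, (2,))
(5, 0, R8, (0, 2))
(6, 3, R6, (0, 2))

bar 0: v0=F3 v1=F4 v2=A4 downbeat M3
bar 1: v0=D3 v1=F3 v2=D4 downbeat P8
bar 2: v0=B2 v1=G3 v2=B3 downbeat P8
bar 3: v0=G2 v1=A3 v2=B3 downbeat M3
bar 4: v0=E2 v1=G2 v2=E3 downbeat P8
bar 5: v0=G3 v1=E4 v2=G4 downbeat P8
bar 6: v0=F3 v1=F4 v2=A4 downbeat M3
  -> R5 @ bar 0 tick 0 v(0, 2): opens on M3
  -> R2 @ bar 1 tick 0 v(0, 2): F3/A4 M3 -> D3/D4 P8 similar
  -> R1 @ bar 2 tick 0 v(0, 2): D3/D4 P8 -> B2/B3 P8 similar
  -> R4 @ bar 3 tick 0 v(0, 1): G2/A3 M2 untreated
  -> R2 @ bar 4 tick 0 v(0, 2): G2/B3 M3 -> E2/E3 P8 similar
  -> R7 @ bar 4 tick 0 v(1,): A3->G2 leap 14st
  -> R1 @ bar 5 tick 0 v(0, 2): E2/E3 P8 -> G3/G4 P8 similar
  -> R7 @ bar 5 tick 0 v(0,): E2->G3 leap 15st
  -> R7 @ bar 5 tick 0 v(1,): G2->E4 leap 21st
  -> R7 @ bar 5 tick 0 v(2,): E3->G4 leap 15st
  -> R8 @ bar 5 tick 0 v(0, 2): penult P8 not 3rd/6th
  -> R6 @ bar 6 tick 3 v(0, 2): closes on M3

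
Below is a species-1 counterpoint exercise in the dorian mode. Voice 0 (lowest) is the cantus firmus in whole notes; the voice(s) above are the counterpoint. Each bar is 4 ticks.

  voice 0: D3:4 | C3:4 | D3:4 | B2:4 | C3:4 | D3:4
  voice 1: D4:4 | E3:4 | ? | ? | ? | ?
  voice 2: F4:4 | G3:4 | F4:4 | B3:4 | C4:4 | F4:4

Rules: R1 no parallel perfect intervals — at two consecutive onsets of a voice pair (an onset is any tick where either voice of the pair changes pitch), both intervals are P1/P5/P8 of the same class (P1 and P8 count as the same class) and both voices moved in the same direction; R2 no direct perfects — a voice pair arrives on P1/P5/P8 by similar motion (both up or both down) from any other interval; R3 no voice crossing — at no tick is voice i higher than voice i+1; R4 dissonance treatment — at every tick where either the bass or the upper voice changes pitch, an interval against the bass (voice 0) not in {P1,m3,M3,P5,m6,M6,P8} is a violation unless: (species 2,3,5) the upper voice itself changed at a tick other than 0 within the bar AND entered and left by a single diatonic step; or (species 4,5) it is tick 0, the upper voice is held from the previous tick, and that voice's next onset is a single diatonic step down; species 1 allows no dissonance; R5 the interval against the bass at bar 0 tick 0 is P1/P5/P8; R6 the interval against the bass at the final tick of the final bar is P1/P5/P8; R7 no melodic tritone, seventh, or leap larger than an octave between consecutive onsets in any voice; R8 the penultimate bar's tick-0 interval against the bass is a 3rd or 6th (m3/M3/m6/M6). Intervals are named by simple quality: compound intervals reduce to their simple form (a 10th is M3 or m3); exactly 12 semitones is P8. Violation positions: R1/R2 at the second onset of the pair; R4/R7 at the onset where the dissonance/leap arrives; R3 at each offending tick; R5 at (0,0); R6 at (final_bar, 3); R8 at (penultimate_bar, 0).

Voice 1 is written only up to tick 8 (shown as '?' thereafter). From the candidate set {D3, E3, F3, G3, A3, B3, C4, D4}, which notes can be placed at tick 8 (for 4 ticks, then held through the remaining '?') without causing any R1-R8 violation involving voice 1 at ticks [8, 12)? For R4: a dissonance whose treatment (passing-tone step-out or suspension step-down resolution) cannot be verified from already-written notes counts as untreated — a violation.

D3: legal
E3: violates R4
F3: violates R2
G3: violates R4
A3: violates R2
B3: legal
C4: violates R4
D4: violates R2,R7

{B3, D3}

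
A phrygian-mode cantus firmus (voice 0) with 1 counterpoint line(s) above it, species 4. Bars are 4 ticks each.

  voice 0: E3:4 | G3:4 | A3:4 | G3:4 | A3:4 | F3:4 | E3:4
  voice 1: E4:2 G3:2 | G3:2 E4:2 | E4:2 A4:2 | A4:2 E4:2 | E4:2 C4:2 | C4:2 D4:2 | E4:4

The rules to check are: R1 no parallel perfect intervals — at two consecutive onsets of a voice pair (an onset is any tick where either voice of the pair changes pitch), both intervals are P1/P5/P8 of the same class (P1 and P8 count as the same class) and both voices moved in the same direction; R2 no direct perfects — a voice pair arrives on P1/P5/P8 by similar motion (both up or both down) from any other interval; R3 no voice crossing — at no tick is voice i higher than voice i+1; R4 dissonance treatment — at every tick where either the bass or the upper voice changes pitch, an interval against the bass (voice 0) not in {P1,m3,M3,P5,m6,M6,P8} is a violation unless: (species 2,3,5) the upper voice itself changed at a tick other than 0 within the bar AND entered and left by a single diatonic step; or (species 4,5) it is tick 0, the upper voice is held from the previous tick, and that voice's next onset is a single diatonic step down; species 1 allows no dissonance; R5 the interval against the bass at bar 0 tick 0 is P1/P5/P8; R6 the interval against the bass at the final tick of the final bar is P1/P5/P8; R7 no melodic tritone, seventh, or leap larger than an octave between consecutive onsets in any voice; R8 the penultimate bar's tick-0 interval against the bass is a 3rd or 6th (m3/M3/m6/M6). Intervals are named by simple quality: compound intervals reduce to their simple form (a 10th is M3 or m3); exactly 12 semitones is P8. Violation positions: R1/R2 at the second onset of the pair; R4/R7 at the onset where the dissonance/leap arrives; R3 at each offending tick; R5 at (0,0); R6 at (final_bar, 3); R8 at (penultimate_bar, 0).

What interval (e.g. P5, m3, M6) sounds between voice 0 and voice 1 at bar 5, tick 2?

voice 0=F3 voice 1=D4 -> M6

M6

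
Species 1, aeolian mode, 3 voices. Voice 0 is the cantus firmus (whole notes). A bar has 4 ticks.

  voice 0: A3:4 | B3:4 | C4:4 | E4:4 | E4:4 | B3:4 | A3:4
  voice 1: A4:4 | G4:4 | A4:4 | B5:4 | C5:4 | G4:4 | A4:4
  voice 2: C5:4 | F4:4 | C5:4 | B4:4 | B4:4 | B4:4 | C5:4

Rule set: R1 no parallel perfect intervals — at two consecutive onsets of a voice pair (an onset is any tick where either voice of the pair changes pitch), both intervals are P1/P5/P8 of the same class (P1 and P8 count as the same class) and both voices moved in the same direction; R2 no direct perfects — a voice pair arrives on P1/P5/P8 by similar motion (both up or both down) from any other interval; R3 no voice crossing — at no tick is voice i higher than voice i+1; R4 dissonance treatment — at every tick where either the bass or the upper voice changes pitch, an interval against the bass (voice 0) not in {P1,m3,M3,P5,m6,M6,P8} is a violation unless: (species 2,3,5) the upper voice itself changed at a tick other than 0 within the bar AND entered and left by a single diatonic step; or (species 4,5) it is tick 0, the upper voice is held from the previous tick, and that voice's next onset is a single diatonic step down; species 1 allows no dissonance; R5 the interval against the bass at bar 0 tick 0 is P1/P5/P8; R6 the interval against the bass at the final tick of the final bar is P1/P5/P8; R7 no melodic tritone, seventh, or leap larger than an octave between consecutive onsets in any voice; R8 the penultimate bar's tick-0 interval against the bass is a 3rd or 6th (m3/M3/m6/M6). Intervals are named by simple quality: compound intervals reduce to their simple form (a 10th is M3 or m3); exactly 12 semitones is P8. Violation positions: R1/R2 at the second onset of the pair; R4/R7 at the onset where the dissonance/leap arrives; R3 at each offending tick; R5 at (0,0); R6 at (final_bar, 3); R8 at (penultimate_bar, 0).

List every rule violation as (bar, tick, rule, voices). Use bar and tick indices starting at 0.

(0, 0, R5, (0, 2))
(1, 0, R3, (1, 2))
(1, 0, R4, (0, 2))
(1, 1, R3, (1, 2))
(1, 2, R3, (1, 2))
(1, 3, R3, (1, 2))
(2, 0, R2, (0, 2))
(3, 0, R2, (0, 1))
(3, 0, R3, (1, 2))
(3, 0, R7, (1,))
(3, 1, R3, (1, 2))
(3, 2, R3, (1, 2))
(3, 3, R3, (1, 2))
(4, 0, R3, (1, 2))
(4, 0, R7, (1,))
(4, 1, R3, (1, 2))
(4, 2, R3, (1, 2))
(4, 3, R3, (1, 2))
(5, 0, R8, (0, 2))
(6, 3, R6, (0, 2))

bar 0: v0=A3 v1=A4 v2=C5 downbeat m3
bar 1: v0=B3 v1=G4 v2=F4 downbeat TT
bar 2: v0=C4 v1=A4 v2=C5 downbeat P8
bar 3: v0=E4 v1=B5 v2=B4 downbeat P5
bar 4: v0=E4 v1=C5 v2=B4 downbeat P5
bar 5: v0=B3 v1=G4 v2=B4 downbeat P8
bar 6: v0=A3 v1=A4 v2=C5 downbeat m3
  -> R5 @ bar 0 tick 0 v(0, 2): opens on m3
  -> R3 @ bar 1 tick 0 v(1, 2): G4 above F4
  -> R4 @ bar 1 tick 0 v(0, 2): B3/F4 TT untreated
  -> R3 @ bar 1 tick 1 v(1, 2): G4 above F4
  -> R3 @ bar 1 tick 2 v(1, 2): G4 above F4
  -> R3 @ bar 1 tick 3 v(1, 2): G4 above F4
  -> R2 @ bar 2 tick 0 v(0, 2): B3/F4 TT -> C4/C5 P8 similar
  -> R2 @ bar 3 tick 0 v(0, 1): C4/A4 M6 -> E4/B5 P5 similar
  -> R3 @ bar 3 tick 0 v(1, 2): B5 above B4
  -> R7 @ bar 3 tick 0 v(1,): A4->B5 leap 14st
  -> R3 @ bar 3 tick 1 v(1, 2): B5 above B4
  -> R3 @ bar 3 tick 2 v(1, 2): B5 above B4
  -> R3 @ bar 3 tick 3 v(1, 2): B5 above B4
  -> R3 @ bar 4 tick 0 v(1, 2): C5 above B4
  -> R7 @ bar 4 tick 0 v(1,): B5->C5 leap 11st
  -> R3 @ bar 4 tick 1 v(1, 2): C5 above B4
  -> R3 @ bar 4 tick 2 v(1, 2): C5 above B4
  -> R3 @ bar 4 tick 3 v(1, 2): C5 above B4
  -> R8 @ bar 5 tick 0 v(0, 2): penult P8 not 3rd/6th
  -> R6 @ bar 6 tick 3 v(0, 2): closes on m3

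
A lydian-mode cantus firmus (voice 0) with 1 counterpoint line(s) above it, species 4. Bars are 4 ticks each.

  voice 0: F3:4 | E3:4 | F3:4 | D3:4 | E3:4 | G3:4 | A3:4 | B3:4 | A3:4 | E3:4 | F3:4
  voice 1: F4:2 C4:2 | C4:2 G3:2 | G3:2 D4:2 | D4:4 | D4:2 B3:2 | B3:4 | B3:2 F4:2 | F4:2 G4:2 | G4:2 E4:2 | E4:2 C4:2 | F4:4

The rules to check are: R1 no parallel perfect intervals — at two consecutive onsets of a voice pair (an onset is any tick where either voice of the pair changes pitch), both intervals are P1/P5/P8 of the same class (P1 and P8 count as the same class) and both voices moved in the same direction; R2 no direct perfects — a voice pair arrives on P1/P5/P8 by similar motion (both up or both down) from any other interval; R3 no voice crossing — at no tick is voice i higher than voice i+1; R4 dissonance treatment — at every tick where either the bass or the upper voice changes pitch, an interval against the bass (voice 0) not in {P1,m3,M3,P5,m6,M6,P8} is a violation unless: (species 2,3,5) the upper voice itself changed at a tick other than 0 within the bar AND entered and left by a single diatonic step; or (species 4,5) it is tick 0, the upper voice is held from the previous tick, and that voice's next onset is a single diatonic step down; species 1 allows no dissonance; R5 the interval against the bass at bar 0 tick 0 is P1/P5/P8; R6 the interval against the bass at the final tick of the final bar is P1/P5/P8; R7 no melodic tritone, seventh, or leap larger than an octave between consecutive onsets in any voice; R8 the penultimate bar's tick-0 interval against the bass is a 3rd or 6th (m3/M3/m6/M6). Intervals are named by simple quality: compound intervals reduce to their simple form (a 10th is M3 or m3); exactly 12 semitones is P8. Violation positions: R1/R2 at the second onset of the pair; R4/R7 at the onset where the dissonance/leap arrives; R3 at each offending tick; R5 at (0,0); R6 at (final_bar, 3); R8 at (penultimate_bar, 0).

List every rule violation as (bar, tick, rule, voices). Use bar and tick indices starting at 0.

bar 0: v0=F3 v1=F4 downbeat P8
bar 1: v0=E3 v1=C4 downbeat m6
bar 2: v0=F3 v1=G3 downbeat M2
bar 3: v0=D3 v1=D4 downbeat P8
bar 4: v0=E3 v1=D4 downbeat m7
bar 5: v0=G3 v1=B3 downbeat M3
bar 6: v0=A3 v1=B3 downbeat M2
bar 7: v0=B3 v1=F4 downbeat TT
bar 8: v0=A3 v1=G4 downbeat m7
bar 9: v0=E3 v1=E4 downbeat P8
bar 10: v0=F3 v1=F4 downbeat P8
  -> R4 @ bar 2 tick 0 v(0, 1): F3/G3 M2 untreated
  -> R4 @ bar 4 tick 0 v(0, 1): E3/D4 m7 untreated
  -> R4 @ bar 6 tick 0 v(0, 1): A3/B3 M2 untreated
  -> R7 @ bar 6 tick 2 v(1,): B3->F4 leap 6st
  -> R4 @ bar 7 tick 0 v(0, 1): B3/F4 TT untreated
  -> R4 @ bar 8 tick 0 v(0, 1): A3/G4 m7 untreated
  -> R8 @ bar 9 tick 0 v(0, 1): penult P8 not 3rd/6th
  -> R2 @ bar 10 tick 0 v(0, 1): E3/C4 m6 -> F3/F4 P8 similar

(2, 0, R4, (0, 1))
(4, 0, R4, (0, 1))
(6, 0, R4, (0, 1))
(6, 2, R7, (1,))
(7, 0, R4, (0, 1))
(8, 0, R4, (0, 1))
(9, 0, R8, (0, 1))
(10, 0, R2, (0, 1))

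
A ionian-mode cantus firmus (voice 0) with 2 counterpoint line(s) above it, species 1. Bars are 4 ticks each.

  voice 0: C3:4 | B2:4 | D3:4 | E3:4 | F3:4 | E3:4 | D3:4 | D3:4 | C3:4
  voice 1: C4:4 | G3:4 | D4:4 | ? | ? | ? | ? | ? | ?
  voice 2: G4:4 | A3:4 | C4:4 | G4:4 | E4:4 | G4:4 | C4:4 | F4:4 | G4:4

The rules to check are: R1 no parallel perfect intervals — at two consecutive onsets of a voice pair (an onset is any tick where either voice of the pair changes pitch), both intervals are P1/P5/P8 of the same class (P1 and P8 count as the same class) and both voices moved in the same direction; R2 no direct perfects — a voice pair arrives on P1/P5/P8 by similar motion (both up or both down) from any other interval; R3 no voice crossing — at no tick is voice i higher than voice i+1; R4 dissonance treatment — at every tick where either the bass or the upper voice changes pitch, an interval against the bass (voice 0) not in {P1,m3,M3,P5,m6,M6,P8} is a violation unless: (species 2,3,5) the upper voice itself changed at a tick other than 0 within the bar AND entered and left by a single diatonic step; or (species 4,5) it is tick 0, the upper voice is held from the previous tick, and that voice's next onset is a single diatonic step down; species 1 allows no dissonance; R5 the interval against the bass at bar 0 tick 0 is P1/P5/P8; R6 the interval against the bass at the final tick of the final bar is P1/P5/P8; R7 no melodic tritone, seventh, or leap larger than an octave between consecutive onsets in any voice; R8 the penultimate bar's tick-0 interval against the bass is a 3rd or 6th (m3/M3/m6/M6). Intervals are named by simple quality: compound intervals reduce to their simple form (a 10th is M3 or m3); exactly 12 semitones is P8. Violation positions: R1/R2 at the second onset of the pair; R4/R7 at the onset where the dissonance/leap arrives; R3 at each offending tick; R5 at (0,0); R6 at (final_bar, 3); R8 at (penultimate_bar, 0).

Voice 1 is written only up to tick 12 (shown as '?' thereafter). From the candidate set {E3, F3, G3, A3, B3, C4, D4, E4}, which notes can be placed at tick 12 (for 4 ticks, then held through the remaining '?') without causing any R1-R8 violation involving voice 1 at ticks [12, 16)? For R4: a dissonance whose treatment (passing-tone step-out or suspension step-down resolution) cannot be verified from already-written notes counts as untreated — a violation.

E3: violates R7
F3: violates R4
G3: legal
A3: violates R4
B3: legal
C4: legal
D4: violates R4
E4: violates R1

{B3, C4, G3}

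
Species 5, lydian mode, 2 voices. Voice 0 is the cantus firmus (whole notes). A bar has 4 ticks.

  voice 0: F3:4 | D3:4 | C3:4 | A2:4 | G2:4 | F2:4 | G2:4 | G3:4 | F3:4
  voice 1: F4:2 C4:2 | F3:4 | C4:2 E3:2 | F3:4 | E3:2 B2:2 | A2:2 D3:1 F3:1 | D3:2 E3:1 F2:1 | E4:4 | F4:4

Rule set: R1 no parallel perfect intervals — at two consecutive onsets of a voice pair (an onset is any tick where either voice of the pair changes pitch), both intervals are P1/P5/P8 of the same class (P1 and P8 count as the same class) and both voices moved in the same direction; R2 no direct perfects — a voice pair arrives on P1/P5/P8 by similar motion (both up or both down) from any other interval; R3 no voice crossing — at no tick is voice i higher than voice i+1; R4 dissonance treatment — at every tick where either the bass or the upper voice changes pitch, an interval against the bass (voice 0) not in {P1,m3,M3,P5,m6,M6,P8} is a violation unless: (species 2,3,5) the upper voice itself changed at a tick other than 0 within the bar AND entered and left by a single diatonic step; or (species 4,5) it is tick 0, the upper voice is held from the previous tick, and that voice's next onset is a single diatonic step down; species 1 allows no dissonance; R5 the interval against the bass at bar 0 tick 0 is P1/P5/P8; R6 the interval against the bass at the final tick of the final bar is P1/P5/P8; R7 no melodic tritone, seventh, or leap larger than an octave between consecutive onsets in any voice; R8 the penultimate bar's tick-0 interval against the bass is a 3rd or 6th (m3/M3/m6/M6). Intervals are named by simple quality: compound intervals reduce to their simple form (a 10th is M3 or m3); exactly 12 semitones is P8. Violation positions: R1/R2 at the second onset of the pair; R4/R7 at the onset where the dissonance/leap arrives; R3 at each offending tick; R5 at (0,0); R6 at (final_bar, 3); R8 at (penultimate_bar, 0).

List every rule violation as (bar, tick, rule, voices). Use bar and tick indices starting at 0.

bar 0: v0=F3 v1=F4 downbeat P8
bar 1: v0=D3 v1=F3 downbeat m3
bar 2: v0=C3 v1=C4 downbeat P8
bar 3: v0=A2 v1=F3 downbeat m6
bar 4: v0=G2 v1=E3 downbeat M6
bar 5: v0=F2 v1=A2 downbeat M3
bar 6: v0=G2 v1=D3 downbeat P5
bar 7: v0=G3 v1=E4 downbeat M6
bar 8: v0=F3 v1=F4 downbeat P8
  -> R3 @ bar 6 tick 3 v(0, 1): G2 above F2
  -> R4 @ bar 6 tick 3 v(0, 1): G2/F2 M2 untreated
  -> R7 @ bar 6 tick 3 v(1,): E3->F2 leap 11st
  -> R7 @ bar 7 tick 0 v(1,): F2->E4 leap 23st

(6, 3, R3, (0, 1))
(6, 3, R4, (0, 1))
(6, 3, R7, (1,))
(7, 0, R7, (1,))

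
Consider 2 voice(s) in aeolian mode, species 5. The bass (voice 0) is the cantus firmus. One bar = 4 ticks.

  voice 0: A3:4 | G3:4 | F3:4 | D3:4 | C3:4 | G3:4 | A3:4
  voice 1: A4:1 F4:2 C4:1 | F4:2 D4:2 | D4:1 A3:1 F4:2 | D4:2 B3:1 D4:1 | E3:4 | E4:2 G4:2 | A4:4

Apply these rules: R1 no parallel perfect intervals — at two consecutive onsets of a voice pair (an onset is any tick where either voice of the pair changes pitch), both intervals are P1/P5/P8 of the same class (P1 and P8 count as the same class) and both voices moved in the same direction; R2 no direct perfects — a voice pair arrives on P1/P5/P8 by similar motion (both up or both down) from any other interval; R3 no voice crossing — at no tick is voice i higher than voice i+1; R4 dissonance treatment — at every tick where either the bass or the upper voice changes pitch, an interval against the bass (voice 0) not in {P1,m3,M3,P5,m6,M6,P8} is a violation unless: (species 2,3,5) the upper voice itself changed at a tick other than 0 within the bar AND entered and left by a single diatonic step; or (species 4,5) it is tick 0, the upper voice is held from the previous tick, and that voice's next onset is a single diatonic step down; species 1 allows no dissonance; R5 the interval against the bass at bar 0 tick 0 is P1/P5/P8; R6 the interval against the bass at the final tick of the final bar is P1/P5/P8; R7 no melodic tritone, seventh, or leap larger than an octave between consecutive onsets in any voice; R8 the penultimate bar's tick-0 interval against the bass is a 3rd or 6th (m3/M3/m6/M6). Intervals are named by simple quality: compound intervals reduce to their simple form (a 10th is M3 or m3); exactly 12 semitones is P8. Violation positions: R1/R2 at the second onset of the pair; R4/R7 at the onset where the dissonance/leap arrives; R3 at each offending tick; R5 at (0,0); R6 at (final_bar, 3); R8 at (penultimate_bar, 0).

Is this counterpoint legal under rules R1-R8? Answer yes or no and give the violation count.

No (4 violations)

bar 0: v0=A3 v1=A4 (P8)
bar 1: v0=G3 v1=F4 (m7)
bar 2: v0=F3 v1=D4 (M6)
bar 3: v0=D3 v1=D4 (P8)
bar 4: v0=C3 v1=E3 (M3)
bar 5: v0=G3 v1=E4 (M6)
bar 6: v0=A3 v1=A4 (P8)
  R4 @ bar1.0: G3/F4 m7 untreated
  R1 @ bar3.0: F3/F4 P8 -> D3/D4 P8 similar
  R7 @ bar4.0: D4->E3 leap 10st
  R1 @ bar6.0: G3/G4 P8 -> A3/A4 P8 similar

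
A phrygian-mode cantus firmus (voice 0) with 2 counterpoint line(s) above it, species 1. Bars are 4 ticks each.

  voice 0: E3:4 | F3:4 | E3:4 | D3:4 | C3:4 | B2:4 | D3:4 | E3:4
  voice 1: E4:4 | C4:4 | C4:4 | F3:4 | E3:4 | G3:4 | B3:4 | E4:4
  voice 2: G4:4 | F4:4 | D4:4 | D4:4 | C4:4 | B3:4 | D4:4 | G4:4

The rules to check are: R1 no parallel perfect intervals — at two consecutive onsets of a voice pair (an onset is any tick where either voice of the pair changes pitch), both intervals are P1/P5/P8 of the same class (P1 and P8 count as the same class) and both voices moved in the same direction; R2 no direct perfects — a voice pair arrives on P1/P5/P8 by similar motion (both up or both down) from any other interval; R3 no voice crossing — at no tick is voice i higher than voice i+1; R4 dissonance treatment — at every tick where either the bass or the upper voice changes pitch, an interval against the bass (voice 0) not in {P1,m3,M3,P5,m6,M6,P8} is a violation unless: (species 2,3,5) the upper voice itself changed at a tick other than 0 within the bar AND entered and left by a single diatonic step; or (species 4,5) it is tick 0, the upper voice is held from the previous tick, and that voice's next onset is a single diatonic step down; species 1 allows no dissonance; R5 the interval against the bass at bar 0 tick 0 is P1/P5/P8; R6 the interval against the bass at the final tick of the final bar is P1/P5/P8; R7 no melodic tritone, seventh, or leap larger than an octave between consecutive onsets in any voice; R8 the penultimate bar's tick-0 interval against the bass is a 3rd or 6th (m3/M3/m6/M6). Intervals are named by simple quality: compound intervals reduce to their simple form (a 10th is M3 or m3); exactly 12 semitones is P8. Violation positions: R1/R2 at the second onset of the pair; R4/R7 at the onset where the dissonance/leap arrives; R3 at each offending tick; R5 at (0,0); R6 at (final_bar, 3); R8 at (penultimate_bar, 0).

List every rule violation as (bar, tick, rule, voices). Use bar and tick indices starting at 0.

(0, 0, R5, (0, 2))
(2, 0, R4, (0, 2))
(4, 0, R1, (0, 2))
(5, 0, R1, (0, 2))
(6, 0, R1, (0, 2))
(6, 0, R8, (0, 2))
(7, 0, R2, (0, 1))
(7, 3, R6, (0, 2))

bar 0: v0=E3 v1=E4 v2=G4 downbeat m3
bar 1: v0=F3 v1=C4 v2=F4 downbeat P8
bar 2: v0=E3 v1=C4 v2=D4 downbeat m7
bar 3: v0=D3 v1=F3 v2=D4 downbeat P8
bar 4: v0=C3 v1=E3 v2=C4 downbeat P8
bar 5: v0=B2 v1=G3 v2=B3 downbeat P8
bar 6: v0=D3 v1=B3 v2=D4 downbeat P8
bar 7: v0=E3 v1=E4 v2=G4 downbeat m3
  -> R5 @ bar 0 tick 0 v(0, 2): opens on m3
  -> R4 @ bar 2 tick 0 v(0, 2): E3/D4 m7 untreated
  -> R1 @ bar 4 tick 0 v(0, 2): D3/D4 P8 -> C3/C4 P8 similar
  -> R1 @ bar 5 tick 0 v(0, 2): C3/C4 P8 -> B2/B3 P8 similar
  -> R1 @ bar 6 tick 0 v(0, 2): B2/B3 P8 -> D3/D4 P8 similar
  -> R8 @ bar 6 tick 0 v(0, 2): penult P8 not 3rd/6th
  -> R2 @ bar 7 tick 0 v(0, 1): D3/B3 M6 -> E3/E4 P8 similar
  -> R6 @ bar 7 tick 3 v(0, 2): closes on m3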